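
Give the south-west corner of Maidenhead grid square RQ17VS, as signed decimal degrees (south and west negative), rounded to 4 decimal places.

77.7500, 163.7500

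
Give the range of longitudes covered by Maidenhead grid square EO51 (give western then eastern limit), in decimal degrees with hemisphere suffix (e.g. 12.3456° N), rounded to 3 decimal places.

90.000° W, 88.000° W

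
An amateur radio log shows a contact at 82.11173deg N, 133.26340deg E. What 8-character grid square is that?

PR62pc16

Add 180° to longitude and 90° to latitude: 313.26340, 172.11173.
Field: 313.26340/20 → 15 → P, 172.11173/10 → 17 → R; chars PR.
Square: 13.26340/2 → 6, 2.11173/1 → 2; chars 62.
Subsquare: 1.26340/0.0833333 → 15 → p, 0.11173/0.0416667 → 2 → c; chars pc.
Extended square: 0.01340/0.00833333 → 1, 0.02840/0.00416667 → 6; chars 16.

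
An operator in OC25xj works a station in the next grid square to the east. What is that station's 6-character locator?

OC35aj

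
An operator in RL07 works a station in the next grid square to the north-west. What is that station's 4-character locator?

Longitude square 0; −1 → -1, wraps to 9, carry into field.
Longitude field R = 17; −1 → 16 = Q.
Latitude square 7; +1 → 8.

QL98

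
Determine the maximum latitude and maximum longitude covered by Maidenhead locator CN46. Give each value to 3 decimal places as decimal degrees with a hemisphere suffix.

47.000° N, 130.000° W

Field C=2, N=13: +2·20° lon, +13·10° lat → SW at lon -140°, lat 40°.
Square 4, 6: +4·2° lon, +6·1° lat → SW at lon -132°, lat 46°.
Cell spans 2° lon × 1° lat. NE corner is SW corner plus one full cell.
latitude 47.000° N, longitude 130.000° W.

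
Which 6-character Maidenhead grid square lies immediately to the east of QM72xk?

QM82ak

Longitude subsquare x = 23; +1 → 24, wraps to 0 = a, carry into square.
Longitude square 7; +1 → 8.
The latitude characters are unchanged.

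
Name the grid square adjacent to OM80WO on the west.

Longitude subsquare w = 22; −1 → 21 = v.
The latitude characters are unchanged.

OM80vo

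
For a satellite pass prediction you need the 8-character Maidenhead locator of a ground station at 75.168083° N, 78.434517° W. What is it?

FQ05se70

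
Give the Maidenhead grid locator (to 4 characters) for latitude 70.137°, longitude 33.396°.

KQ60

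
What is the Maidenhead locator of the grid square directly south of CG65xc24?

CG65xc23

Latitude extended square 4; −1 → 3.
The longitude characters are unchanged.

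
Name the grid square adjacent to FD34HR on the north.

Latitude subsquare r = 17; +1 → 18 = s.
The longitude characters are unchanged.

FD34hs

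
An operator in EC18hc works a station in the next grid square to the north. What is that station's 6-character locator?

Latitude subsquare c = 2; +1 → 3 = d.
The longitude characters are unchanged.

EC18hd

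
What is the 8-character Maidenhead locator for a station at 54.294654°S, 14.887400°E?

Add 180° to longitude and 90° to latitude: 194.88740, 35.70535.
Field (20°×10°, letters A–R): lon ⌊194.88740/20⌋ = 9 → J; lat ⌊35.70535/10⌋ = 3 → D.
Square (2°×1°, digits 0–9): lon ⌊14.88740/2⌋ = 7; lat ⌊5.70535/1⌋ = 5.
Subsquare (5′×2.5′, letters a–x): lon ⌊0.88740/0.0833333⌋ = 10 → k; lat ⌊0.70535/0.0416667⌋ = 16 → q.
Extended square (30″×15″, digits 0–9): lon ⌊0.05407/0.00833333⌋ = 6; lat ⌊0.03868/0.00416667⌋ = 9.

JD75kq69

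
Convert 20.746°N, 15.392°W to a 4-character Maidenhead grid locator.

IL20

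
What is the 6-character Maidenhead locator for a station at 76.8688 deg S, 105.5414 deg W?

DB73fd

Add 180° to longitude and 90° to latitude: 74.4586, 13.1312.
Field: lon ⌊74.4586/20⌋ = 3 → D; lat ⌊13.1312/10⌋ = 1 → B.
Square: lon ⌊14.4586/2⌋ = 7; lat ⌊3.1312/1⌋ = 3.
Subsquare: lon ⌊0.4586/0.0833333⌋ = 5 → f; lat ⌊0.1312/0.0416667⌋ = 3 → d.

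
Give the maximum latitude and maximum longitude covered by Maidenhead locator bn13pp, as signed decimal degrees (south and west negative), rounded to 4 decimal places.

Field B=1, N=13: +1·20° lon, +13·10° lat → SW at lon -160°, lat 40°.
Square 1, 3: +1·2° lon, +3·1° lat → SW at lon -158°, lat 43°.
Subsquare p=15, p=15: +15·0.0833333° lon, +15·0.0416667° lat → SW at lon -156.75°, lat 43.625°.
Cell spans 0.0833333° lon × 0.0416667° lat. NE corner is SW corner plus one full cell.
latitude 43.6667, longitude -156.6667.

43.6667, -156.6667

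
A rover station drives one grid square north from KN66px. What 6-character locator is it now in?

KN67pa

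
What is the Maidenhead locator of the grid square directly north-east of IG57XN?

Longitude subsquare x = 23; +1 → 24, wraps to 0 = a, carry into square.
Longitude square 5; +1 → 6.
Latitude subsquare n = 13; +1 → 14 = o.

IG67ao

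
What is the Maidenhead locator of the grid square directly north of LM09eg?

Latitude subsquare g = 6; +1 → 7 = h.
The longitude characters are unchanged.

LM09eh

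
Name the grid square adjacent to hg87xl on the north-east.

HG97am

Longitude subsquare x = 23; +1 → 24, wraps to 0 = a, carry into square.
Longitude square 8; +1 → 9.
Latitude subsquare l = 11; +1 → 12 = m.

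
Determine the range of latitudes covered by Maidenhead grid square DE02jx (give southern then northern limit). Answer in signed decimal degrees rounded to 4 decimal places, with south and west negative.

Field D=3, E=4: +3·20° lon, +4·10° lat → SW at lon -120°, lat -50°.
Square 0, 2: +0·2° lon, +2·1° lat → SW at lon -120°, lat -48°.
Subsquare j=9, x=23: +9·0.0833333° lon, +23·0.0416667° lat → SW at lon -119.25°, lat -47.0417°.
Cell spans 0.0833333° lon × 0.0416667° lat.
south -47.0417, north -47.0000.

-47.0417, -47.0000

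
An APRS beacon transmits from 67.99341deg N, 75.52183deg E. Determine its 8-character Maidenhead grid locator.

Offset from 180°W / 90°S: lon 255.52183°, lat 157.99341°.
Field (20°×10°, letters A–R): 255.52183/20 → 12 → M, 157.99341/10 → 15 → P; chars MP.
Square (2°×1°, digits 0–9): 15.52183/2 → 7, 7.99341/1 → 7; chars 77.
Subsquare (5′×2.5′, letters a–x): 1.52183/0.0833333 → 18 → s, 0.99341/0.0416667 → 23 → x; chars sx.
Extended square (30″×15″, digits 0–9): 0.02183/0.00833333 → 2, 0.03508/0.00416667 → 8; chars 28.

MP77sx28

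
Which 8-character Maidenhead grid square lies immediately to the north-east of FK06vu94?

Longitude extended square 9; +1 → 10, wraps to 0, carry into subsquare.
Longitude subsquare v = 21; +1 → 22 = w.
Latitude extended square 4; +1 → 5.

FK06wu05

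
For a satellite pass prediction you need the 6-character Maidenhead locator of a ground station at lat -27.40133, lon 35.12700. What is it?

KG72no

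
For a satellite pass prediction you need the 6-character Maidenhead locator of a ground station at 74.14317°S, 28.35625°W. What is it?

HB55tu

Offset from 180°W / 90°S: lon 151.6438°, lat 15.8568°.
Field (20°×10°, letters A–R): 151.6438/20 → 7 → H, 15.8568/10 → 1 → B; chars HB.
Square (2°×1°, digits 0–9): 11.6438/2 → 5, 5.8568/1 → 5; chars 55.
Subsquare (5′×2.5′, letters a–x): 1.6438/0.0833333 → 19 → t, 0.8568/0.0416667 → 20 → u; chars tu.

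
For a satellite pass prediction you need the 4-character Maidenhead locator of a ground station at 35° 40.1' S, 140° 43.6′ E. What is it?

QF04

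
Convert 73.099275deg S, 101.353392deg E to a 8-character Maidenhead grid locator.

OB06qv26

Shift to the Maidenhead origin (180°W, 90°S): lon 281.35339, lat 16.90072.
Field: 281.35339/20 → 14 → O, 16.90072/10 → 1 → B; chars OB.
Square: 1.35339/2 → 0, 6.90072/1 → 6; chars 06.
Subsquare: 1.35339/0.0833333 → 16 → q, 0.90072/0.0416667 → 21 → v; chars qv.
Extended square: 0.02006/0.00833333 → 2, 0.02572/0.00416667 → 6; chars 26.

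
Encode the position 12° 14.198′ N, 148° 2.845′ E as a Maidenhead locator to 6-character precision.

Offset from 180°W / 90°S: lon 328.0474°, lat 102.2366°.
Field (20°×10°, letters A–R): 328.0474/20 → 16 → Q, 102.2366/10 → 10 → K; chars QK.
Square (2°×1°, digits 0–9): 8.0474/2 → 4, 2.2366/1 → 2; chars 42.
Subsquare (5′×2.5′, letters a–x): 0.0474/0.0833333 → 0 → a, 0.2366/0.0416667 → 5 → f; chars af.

QK42af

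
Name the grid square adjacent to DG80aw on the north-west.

DG70xx

Longitude subsquare a = 0; −1 → -1, wraps to 23 = x, carry into square.
Longitude square 8; −1 → 7.
Latitude subsquare w = 22; +1 → 23 = x.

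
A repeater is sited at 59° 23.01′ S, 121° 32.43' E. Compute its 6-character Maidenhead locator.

PD00so

Add 180° to longitude and 90° to latitude: 301.5405, 30.6165.
Field (20°×10°, letters A–R): 301.5405/20 → 15 → P, 30.6165/10 → 3 → D; chars PD.
Square (2°×1°, digits 0–9): 1.5405/2 → 0, 0.6165/1 → 0; chars 00.
Subsquare (5′×2.5′, letters a–x): 1.5405/0.0833333 → 18 → s, 0.6165/0.0416667 → 14 → o; chars so.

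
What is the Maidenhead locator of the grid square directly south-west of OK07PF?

OK07oe

Longitude subsquare p = 15; −1 → 14 = o.
Latitude subsquare f = 5; −1 → 4 = e.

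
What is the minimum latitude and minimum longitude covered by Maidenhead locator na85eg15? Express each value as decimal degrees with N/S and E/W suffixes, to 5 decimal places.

84.72917° S, 96.34167° E

Field N=13, A=0: +13·20° lon, +0·10° lat → SW at lon 80°, lat -90°.
Square 8, 5: +8·2° lon, +5·1° lat → SW at lon 96°, lat -85°.
Subsquare e=4, g=6: +4·0.0833333° lon, +6·0.0416667° lat → SW at lon 96.3333°, lat -84.75°.
Extended square 1, 5: +1·0.00833333° lon, +5·0.00416667° lat → SW at lon 96.3417°, lat -84.7292°.
latitude 84.72917° S, longitude 96.34167° E.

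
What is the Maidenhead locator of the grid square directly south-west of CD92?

CD81

Longitude square 9; −1 → 8.
Latitude square 2; −1 → 1.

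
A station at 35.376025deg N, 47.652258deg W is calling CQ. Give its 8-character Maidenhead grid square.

GM65ej10

Offset from 180°W / 90°S: lon 132.34774°, lat 125.37602°.
Field: 132.34774/20 → 6 → G, 125.37602/10 → 12 → M; chars GM.
Square: 12.34774/2 → 6, 5.37602/1 → 5; chars 65.
Subsquare: 0.34774/0.0833333 → 4 → e, 0.37602/0.0416667 → 9 → j; chars ej.
Extended square: 0.01441/0.00833333 → 1, 0.00102/0.00416667 → 0; chars 10.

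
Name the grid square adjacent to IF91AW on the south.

Latitude subsquare w = 22; −1 → 21 = v.
The longitude characters are unchanged.

IF91av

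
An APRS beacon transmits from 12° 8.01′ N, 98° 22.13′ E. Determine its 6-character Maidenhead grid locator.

Offset from 180°W / 90°S: lon 278.3688°, lat 102.1335°.
Field: lon ⌊278.3688/20⌋ = 13 → N; lat ⌊102.1335/10⌋ = 10 → K.
Square: lon ⌊18.3688/2⌋ = 9; lat ⌊2.1335/1⌋ = 2.
Subsquare: lon ⌊0.3688/0.0833333⌋ = 4 → e; lat ⌊0.1335/0.0416667⌋ = 3 → d.

NK92ed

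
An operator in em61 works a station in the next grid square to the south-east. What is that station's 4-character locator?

Longitude square 6; +1 → 7.
Latitude square 1; −1 → 0.

EM70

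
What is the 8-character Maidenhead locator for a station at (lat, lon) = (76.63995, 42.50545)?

Add 180° to longitude and 90° to latitude: 222.50545, 166.63995.
Field (20°×10°, letters A–R): 222.50545/20 → 11 → L, 166.63995/10 → 16 → Q; chars LQ.
Square (2°×1°, digits 0–9): 2.50545/2 → 1, 6.63995/1 → 6; chars 16.
Subsquare (5′×2.5′, letters a–x): 0.50545/0.0833333 → 6 → g, 0.63995/0.0416667 → 15 → p; chars gp.
Extended square (30″×15″, digits 0–9): 0.00545/0.00833333 → 0, 0.01495/0.00416667 → 3; chars 03.

LQ16gp03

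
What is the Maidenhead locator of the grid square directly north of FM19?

FN10

Latitude square 9; +1 → 10, wraps to 0, carry into field.
Latitude field M = 12; +1 → 13 = N.
The longitude characters are unchanged.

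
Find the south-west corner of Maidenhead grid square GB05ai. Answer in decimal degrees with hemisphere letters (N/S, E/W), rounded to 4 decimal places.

Field G=6, B=1: +6·20° lon, +1·10° lat → SW at lon -60°, lat -80°.
Square 0, 5: +0·2° lon, +5·1° lat → SW at lon -60°, lat -75°.
Subsquare a=0, i=8: +0·0.0833333° lon, +8·0.0416667° lat → SW at lon -60°, lat -74.6667°.
latitude 74.6667° S, longitude 60.0000° W.

74.6667° S, 60.0000° W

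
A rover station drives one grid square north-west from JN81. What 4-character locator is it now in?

JN72

Longitude square 8; −1 → 7.
Latitude square 1; +1 → 2.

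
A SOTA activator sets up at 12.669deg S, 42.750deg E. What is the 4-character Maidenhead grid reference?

Offset from 180°W / 90°S: lon 222.75°, lat 77.33°.
Field (20°×10°, letters A–R): lon ⌊222.75/20⌋ = 11 → L; lat ⌊77.33/10⌋ = 7 → H.
Square (2°×1°, digits 0–9): lon ⌊2.75/2⌋ = 1; lat ⌊7.33/1⌋ = 7.

LH17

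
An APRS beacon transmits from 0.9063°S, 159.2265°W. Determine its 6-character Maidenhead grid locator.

Offset from 180°W / 90°S: lon 20.7735°, lat 89.0937°.
Field (20°×10°, letters A–R): 20.7735/20 → 1 → B, 89.0937/10 → 8 → I; chars BI.
Square (2°×1°, digits 0–9): 0.7735/2 → 0, 9.0937/1 → 9; chars 09.
Subsquare (5′×2.5′, letters a–x): 0.7735/0.0833333 → 9 → j, 0.0937/0.0416667 → 2 → c; chars jc.

BI09jc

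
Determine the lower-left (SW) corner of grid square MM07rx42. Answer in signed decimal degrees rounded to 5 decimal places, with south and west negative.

Field M=12, M=12: +12·20° lon, +12·10° lat → SW at lon 60°, lat 30°.
Square 0, 7: +0·2° lon, +7·1° lat → SW at lon 60°, lat 37°.
Subsquare r=17, x=23: +17·0.0833333° lon, +23·0.0416667° lat → SW at lon 61.4167°, lat 37.9583°.
Extended square 4, 2: +4·0.00833333° lon, +2·0.00416667° lat → SW at lon 61.45°, lat 37.9667°.
latitude 37.96667, longitude 61.45000.

37.96667, 61.45000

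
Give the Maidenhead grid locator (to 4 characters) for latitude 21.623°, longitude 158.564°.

Shift to the Maidenhead origin (180°W, 90°S): lon 338.56, lat 111.62.
Field (20°×10°, letters A–R): 338.56/20 → 16 → Q, 111.62/10 → 11 → L; chars QL.
Square (2°×1°, digits 0–9): 18.56/2 → 9, 1.62/1 → 1; chars 91.

QL91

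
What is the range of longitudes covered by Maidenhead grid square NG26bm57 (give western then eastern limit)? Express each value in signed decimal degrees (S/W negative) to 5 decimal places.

84.12500, 84.13333

Field N=13, G=6: +13·20° lon, +6·10° lat → SW at lon 80°, lat -30°.
Square 2, 6: +2·2° lon, +6·1° lat → SW at lon 84°, lat -24°.
Subsquare b=1, m=12: +1·0.0833333° lon, +12·0.0416667° lat → SW at lon 84.0833°, lat -23.5°.
Extended square 5, 7: +5·0.00833333° lon, +7·0.00416667° lat → SW at lon 84.125°, lat -23.4708°.
Cell spans 0.00833333° lon × 0.00416667° lat.
west 84.12500, east 84.13333.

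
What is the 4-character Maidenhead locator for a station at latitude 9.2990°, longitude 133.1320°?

PJ69

Offset from 180°W / 90°S: lon 313.13°, lat 99.30°.
Field (20°×10°, letters A–R): 313.13/20 → 15 → P, 99.30/10 → 9 → J; chars PJ.
Square (2°×1°, digits 0–9): 13.13/2 → 6, 9.30/1 → 9; chars 69.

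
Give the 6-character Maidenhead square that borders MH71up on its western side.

Longitude subsquare u = 20; −1 → 19 = t.
The latitude characters are unchanged.

MH71tp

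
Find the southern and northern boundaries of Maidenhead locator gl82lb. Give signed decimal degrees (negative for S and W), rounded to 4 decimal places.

Field G=6, L=11: +6·20° lon, +11·10° lat → SW at lon -60°, lat 20°.
Square 8, 2: +8·2° lon, +2·1° lat → SW at lon -44°, lat 22°.
Subsquare l=11, b=1: +11·0.0833333° lon, +1·0.0416667° lat → SW at lon -43.0833°, lat 22.0417°.
Cell spans 0.0833333° lon × 0.0416667° lat.
south 22.0417, north 22.0833.

22.0417, 22.0833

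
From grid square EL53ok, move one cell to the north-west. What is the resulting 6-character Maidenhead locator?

EL53nl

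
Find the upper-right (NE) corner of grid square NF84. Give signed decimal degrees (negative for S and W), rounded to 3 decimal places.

Field N=13, F=5: +13·20° lon, +5·10° lat → SW at lon 80°, lat -40°.
Square 8, 4: +8·2° lon, +4·1° lat → SW at lon 96°, lat -36°.
Cell spans 2° lon × 1° lat. NE corner is SW corner plus one full cell.
latitude -35.000, longitude 98.000.

-35.000, 98.000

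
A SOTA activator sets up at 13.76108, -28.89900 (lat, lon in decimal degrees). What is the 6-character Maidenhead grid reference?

HK53ns

Add 180° to longitude and 90° to latitude: 151.1010, 103.7611.
Field: lon ⌊151.1010/20⌋ = 7 → H; lat ⌊103.7611/10⌋ = 10 → K.
Square: lon ⌊11.1010/2⌋ = 5; lat ⌊3.7611/1⌋ = 3.
Subsquare: lon ⌊1.1010/0.0833333⌋ = 13 → n; lat ⌊0.7611/0.0416667⌋ = 18 → s.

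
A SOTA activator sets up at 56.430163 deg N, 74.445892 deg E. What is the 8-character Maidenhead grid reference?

Shift to the Maidenhead origin (180°W, 90°S): lon 254.44589, lat 146.43016.
Field: lon ⌊254.44589/20⌋ = 12 → M; lat ⌊146.43016/10⌋ = 14 → O.
Square: lon ⌊14.44589/2⌋ = 7; lat ⌊6.43016/1⌋ = 6.
Subsquare: lon ⌊0.44589/0.0833333⌋ = 5 → f; lat ⌊0.43016/0.0416667⌋ = 10 → k.
Extended square: lon ⌊0.02923/0.00833333⌋ = 3; lat ⌊0.01350/0.00416667⌋ = 3.

MO76fk33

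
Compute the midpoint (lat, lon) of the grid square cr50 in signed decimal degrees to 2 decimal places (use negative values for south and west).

Field C=2, R=17: +2·20° lon, +17·10° lat → SW at lon -140°, lat 80°.
Square 5, 0: +5·2° lon, +0·1° lat → SW at lon -130°, lat 80°.
Cell spans 2° lon × 1° lat. Centre is SW corner plus half of each.
latitude 80.50, longitude -129.00.

80.50, -129.00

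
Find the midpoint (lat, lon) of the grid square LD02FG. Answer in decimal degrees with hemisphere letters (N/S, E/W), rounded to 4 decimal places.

57.7292° S, 40.4583° E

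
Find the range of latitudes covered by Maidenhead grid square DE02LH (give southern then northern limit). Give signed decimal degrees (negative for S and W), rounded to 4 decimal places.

Field D=3, E=4: +3·20° lon, +4·10° lat → SW at lon -120°, lat -50°.
Square 0, 2: +0·2° lon, +2·1° lat → SW at lon -120°, lat -48°.
Subsquare l=11, h=7: +11·0.0833333° lon, +7·0.0416667° lat → SW at lon -119.083°, lat -47.7083°.
Cell spans 0.0833333° lon × 0.0416667° lat.
south -47.7083, north -47.6667.

-47.7083, -47.6667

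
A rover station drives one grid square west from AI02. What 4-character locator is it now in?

Longitude square 0; −1 → -1, wraps to 9, carry into field.
Longitude field A = 0; −1 → -1, wraps to 17 = R, wrapping around the antimeridian.
The latitude characters are unchanged.

RI92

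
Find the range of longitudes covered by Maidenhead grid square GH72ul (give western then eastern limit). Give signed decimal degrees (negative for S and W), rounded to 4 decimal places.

-44.3333, -44.2500

Field G=6, H=7: +6·20° lon, +7·10° lat → SW at lon -60°, lat -20°.
Square 7, 2: +7·2° lon, +2·1° lat → SW at lon -46°, lat -18°.
Subsquare u=20, l=11: +20·0.0833333° lon, +11·0.0416667° lat → SW at lon -44.3333°, lat -17.5417°.
Cell spans 0.0833333° lon × 0.0416667° lat.
west -44.3333, east -44.2500.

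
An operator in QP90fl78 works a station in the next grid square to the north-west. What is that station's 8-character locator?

Longitude extended square 7; −1 → 6.
Latitude extended square 8; +1 → 9.

QP90fl69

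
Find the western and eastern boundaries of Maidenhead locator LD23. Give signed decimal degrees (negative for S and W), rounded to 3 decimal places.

44.000, 46.000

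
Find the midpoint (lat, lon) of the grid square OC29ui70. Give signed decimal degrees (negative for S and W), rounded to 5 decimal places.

Field O=14, C=2: +14·20° lon, +2·10° lat → SW at lon 100°, lat -70°.
Square 2, 9: +2·2° lon, +9·1° lat → SW at lon 104°, lat -61°.
Subsquare u=20, i=8: +20·0.0833333° lon, +8·0.0416667° lat → SW at lon 105.667°, lat -60.6667°.
Extended square 7, 0: +7·0.00833333° lon, +0·0.00416667° lat → SW at lon 105.725°, lat -60.6667°.
Cell spans 0.00833333° lon × 0.00416667° lat. Centre is SW corner plus half of each.
latitude -60.66458, longitude 105.72917.

-60.66458, 105.72917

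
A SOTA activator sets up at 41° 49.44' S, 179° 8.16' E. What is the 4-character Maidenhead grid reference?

RE98

Offset from 180°W / 90°S: lon 359.14°, lat 48.18°.
Field: lon ⌊359.14/20⌋ = 17 → R; lat ⌊48.18/10⌋ = 4 → E.
Square: lon ⌊19.14/2⌋ = 9; lat ⌊8.18/1⌋ = 8.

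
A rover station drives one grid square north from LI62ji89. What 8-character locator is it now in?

LI62jj80

Latitude extended square 9; +1 → 10, wraps to 0, carry into subsquare.
Latitude subsquare i = 8; +1 → 9 = j.
The longitude characters are unchanged.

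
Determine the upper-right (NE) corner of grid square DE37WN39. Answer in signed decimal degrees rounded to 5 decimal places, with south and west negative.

-42.41667, -112.13333

Field D=3, E=4: +3·20° lon, +4·10° lat → SW at lon -120°, lat -50°.
Square 3, 7: +3·2° lon, +7·1° lat → SW at lon -114°, lat -43°.
Subsquare w=22, n=13: +22·0.0833333° lon, +13·0.0416667° lat → SW at lon -112.167°, lat -42.4583°.
Extended square 3, 9: +3·0.00833333° lon, +9·0.00416667° lat → SW at lon -112.142°, lat -42.4208°.
Cell spans 0.00833333° lon × 0.00416667° lat. NE corner is SW corner plus one full cell.
latitude -42.41667, longitude -112.13333.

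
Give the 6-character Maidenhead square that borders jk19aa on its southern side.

Latitude subsquare a = 0; −1 → -1, wraps to 23 = x, carry into square.
Latitude square 9; −1 → 8.
The longitude characters are unchanged.

JK18ax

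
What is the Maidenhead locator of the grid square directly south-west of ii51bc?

II51ab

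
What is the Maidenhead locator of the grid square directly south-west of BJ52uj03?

Longitude extended square 0; −1 → -1, wraps to 9, carry into subsquare.
Longitude subsquare u = 20; −1 → 19 = t.
Latitude extended square 3; −1 → 2.

BJ52tj92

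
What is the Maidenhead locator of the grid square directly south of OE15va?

OE14vx

Latitude subsquare a = 0; −1 → -1, wraps to 23 = x, carry into square.
Latitude square 5; −1 → 4.
The longitude characters are unchanged.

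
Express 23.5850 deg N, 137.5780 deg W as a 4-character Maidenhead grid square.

CL13

Offset from 180°W / 90°S: lon 42.42°, lat 113.59°.
Field: 42.42/20 → 2 → C, 113.59/10 → 11 → L; chars CL.
Square: 2.42/2 → 1, 3.59/1 → 3; chars 13.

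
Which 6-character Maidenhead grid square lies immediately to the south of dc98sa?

Latitude subsquare a = 0; −1 → -1, wraps to 23 = x, carry into square.
Latitude square 8; −1 → 7.
The longitude characters are unchanged.

DC97sx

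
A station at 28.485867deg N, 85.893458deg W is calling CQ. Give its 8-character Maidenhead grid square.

EL78bl26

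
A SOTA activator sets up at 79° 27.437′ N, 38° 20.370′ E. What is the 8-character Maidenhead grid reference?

Add 180° to longitude and 90° to latitude: 218.33950, 169.45728.
Field (20°×10°, letters A–R): lon ⌊218.33950/20⌋ = 10 → K; lat ⌊169.45728/10⌋ = 16 → Q.
Square (2°×1°, digits 0–9): lon ⌊18.33950/2⌋ = 9; lat ⌊9.45728/1⌋ = 9.
Subsquare (5′×2.5′, letters a–x): lon ⌊0.33950/0.0833333⌋ = 4 → e; lat ⌊0.45728/0.0416667⌋ = 10 → k.
Extended square (30″×15″, digits 0–9): lon ⌊0.00617/0.00833333⌋ = 0; lat ⌊0.04062/0.00416667⌋ = 9.

KQ99ek09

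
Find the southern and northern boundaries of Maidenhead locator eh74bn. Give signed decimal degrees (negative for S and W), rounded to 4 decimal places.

-15.4583, -15.4167

Field E=4, H=7: +4·20° lon, +7·10° lat → SW at lon -100°, lat -20°.
Square 7, 4: +7·2° lon, +4·1° lat → SW at lon -86°, lat -16°.
Subsquare b=1, n=13: +1·0.0833333° lon, +13·0.0416667° lat → SW at lon -85.9167°, lat -15.4583°.
Cell spans 0.0833333° lon × 0.0416667° lat.
south -15.4583, north -15.4167.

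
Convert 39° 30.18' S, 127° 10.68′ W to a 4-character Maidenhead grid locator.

CF60

Offset from 180°W / 90°S: lon 52.82°, lat 50.50°.
Field: 52.82/20 → 2 → C, 50.50/10 → 5 → F; chars CF.
Square: 12.82/2 → 6, 0.50/1 → 0; chars 60.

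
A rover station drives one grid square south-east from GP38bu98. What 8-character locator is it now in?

GP38cu07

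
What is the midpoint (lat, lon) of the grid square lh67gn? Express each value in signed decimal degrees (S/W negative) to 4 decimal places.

-12.4375, 52.5417

Field L=11, H=7: +11·20° lon, +7·10° lat → SW at lon 40°, lat -20°.
Square 6, 7: +6·2° lon, +7·1° lat → SW at lon 52°, lat -13°.
Subsquare g=6, n=13: +6·0.0833333° lon, +13·0.0416667° lat → SW at lon 52.5°, lat -12.4583°.
Cell spans 0.0833333° lon × 0.0416667° lat. Centre is SW corner plus half of each.
latitude -12.4375, longitude 52.5417.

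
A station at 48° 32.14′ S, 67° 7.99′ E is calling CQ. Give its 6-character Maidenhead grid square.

ME31nl

Offset from 180°W / 90°S: lon 247.1332°, lat 41.4643°.
Field (20°×10°, letters A–R): 247.1332/20 → 12 → M, 41.4643/10 → 4 → E; chars ME.
Square (2°×1°, digits 0–9): 7.1332/2 → 3, 1.4643/1 → 1; chars 31.
Subsquare (5′×2.5′, letters a–x): 1.1332/0.0833333 → 13 → n, 0.4643/0.0416667 → 11 → l; chars nl.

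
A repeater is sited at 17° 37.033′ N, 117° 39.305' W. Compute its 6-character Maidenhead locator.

DK17eo

Offset from 180°W / 90°S: lon 62.3449°, lat 107.6172°.
Field: lon ⌊62.3449/20⌋ = 3 → D; lat ⌊107.6172/10⌋ = 10 → K.
Square: lon ⌊2.3449/2⌋ = 1; lat ⌊7.6172/1⌋ = 7.
Subsquare: lon ⌊0.3449/0.0833333⌋ = 4 → e; lat ⌊0.6172/0.0416667⌋ = 14 → o.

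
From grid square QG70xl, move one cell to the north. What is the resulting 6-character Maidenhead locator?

QG70xm

Latitude subsquare l = 11; +1 → 12 = m.
The longitude characters are unchanged.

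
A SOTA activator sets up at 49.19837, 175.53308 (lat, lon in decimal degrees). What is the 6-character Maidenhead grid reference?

RN79se

Add 180° to longitude and 90° to latitude: 355.5331, 139.1984.
Field: lon ⌊355.5331/20⌋ = 17 → R; lat ⌊139.1984/10⌋ = 13 → N.
Square: lon ⌊15.5331/2⌋ = 7; lat ⌊9.1984/1⌋ = 9.
Subsquare: lon ⌊1.5331/0.0833333⌋ = 18 → s; lat ⌊0.1984/0.0416667⌋ = 4 → e.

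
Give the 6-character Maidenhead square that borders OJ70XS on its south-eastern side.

Longitude subsquare x = 23; +1 → 24, wraps to 0 = a, carry into square.
Longitude square 7; +1 → 8.
Latitude subsquare s = 18; −1 → 17 = r.

OJ80ar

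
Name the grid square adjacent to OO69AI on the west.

OO59xi

Longitude subsquare a = 0; −1 → -1, wraps to 23 = x, carry into square.
Longitude square 6; −1 → 5.
The latitude characters are unchanged.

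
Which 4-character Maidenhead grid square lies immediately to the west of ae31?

Longitude square 3; −1 → 2.
The latitude characters are unchanged.

AE21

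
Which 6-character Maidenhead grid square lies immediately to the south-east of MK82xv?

Longitude subsquare x = 23; +1 → 24, wraps to 0 = a, carry into square.
Longitude square 8; +1 → 9.
Latitude subsquare v = 21; −1 → 20 = u.

MK92au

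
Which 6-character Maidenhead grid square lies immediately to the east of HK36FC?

Longitude subsquare f = 5; +1 → 6 = g.
The latitude characters are unchanged.

HK36gc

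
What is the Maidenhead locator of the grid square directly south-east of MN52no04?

MN52no13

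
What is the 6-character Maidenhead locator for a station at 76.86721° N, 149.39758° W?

BQ56hu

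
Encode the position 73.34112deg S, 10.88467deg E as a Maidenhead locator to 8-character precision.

JB56kp68

Add 180° to longitude and 90° to latitude: 190.88467, 16.65888.
Field: 190.88467/20 → 9 → J, 16.65888/10 → 1 → B; chars JB.
Square: 10.88467/2 → 5, 6.65888/1 → 6; chars 56.
Subsquare: 0.88467/0.0833333 → 10 → k, 0.65888/0.0416667 → 15 → p; chars kp.
Extended square: 0.05134/0.00833333 → 6, 0.03388/0.00416667 → 8; chars 68.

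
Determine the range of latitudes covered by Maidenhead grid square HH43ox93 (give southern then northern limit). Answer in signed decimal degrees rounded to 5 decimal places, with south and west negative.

-16.02917, -16.02500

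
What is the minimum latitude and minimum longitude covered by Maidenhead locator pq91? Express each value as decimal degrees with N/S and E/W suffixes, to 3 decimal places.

71.000° N, 138.000° E

Field P=15, Q=16: +15·20° lon, +16·10° lat → SW at lon 120°, lat 70°.
Square 9, 1: +9·2° lon, +1·1° lat → SW at lon 138°, lat 71°.
latitude 71.000° N, longitude 138.000° E.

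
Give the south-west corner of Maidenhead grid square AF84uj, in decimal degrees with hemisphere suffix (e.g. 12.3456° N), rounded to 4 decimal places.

Field A=0, F=5: +0·20° lon, +5·10° lat → SW at lon -180°, lat -40°.
Square 8, 4: +8·2° lon, +4·1° lat → SW at lon -164°, lat -36°.
Subsquare u=20, j=9: +20·0.0833333° lon, +9·0.0416667° lat → SW at lon -162.333°, lat -35.625°.
latitude 35.6250° S, longitude 162.3333° W.

35.6250° S, 162.3333° W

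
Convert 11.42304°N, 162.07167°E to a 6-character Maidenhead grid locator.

Shift to the Maidenhead origin (180°W, 90°S): lon 342.0717, lat 101.4230.
Field: 342.0717/20 → 17 → R, 101.4230/10 → 10 → K; chars RK.
Square: 2.0717/2 → 1, 1.4230/1 → 1; chars 11.
Subsquare: 0.0717/0.0833333 → 0 → a, 0.4230/0.0416667 → 10 → k; chars ak.

RK11ak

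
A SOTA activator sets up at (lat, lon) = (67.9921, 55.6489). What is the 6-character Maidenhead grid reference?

LP77tx

Offset from 180°W / 90°S: lon 235.6489°, lat 157.9921°.
Field: 235.6489/20 → 11 → L, 157.9921/10 → 15 → P; chars LP.
Square: 15.6489/2 → 7, 7.9921/1 → 7; chars 77.
Subsquare: 1.6489/0.0833333 → 19 → t, 0.9921/0.0416667 → 23 → x; chars tx.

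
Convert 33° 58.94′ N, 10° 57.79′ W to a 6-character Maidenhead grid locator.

IM43mx

Offset from 180°W / 90°S: lon 169.0368°, lat 123.9823°.
Field: lon ⌊169.0368/20⌋ = 8 → I; lat ⌊123.9823/10⌋ = 12 → M.
Square: lon ⌊9.0368/2⌋ = 4; lat ⌊3.9823/1⌋ = 3.
Subsquare: lon ⌊1.0368/0.0833333⌋ = 12 → m; lat ⌊0.9823/0.0416667⌋ = 23 → x.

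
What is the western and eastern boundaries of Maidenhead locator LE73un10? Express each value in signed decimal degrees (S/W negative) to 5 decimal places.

Field L=11, E=4: +11·20° lon, +4·10° lat → SW at lon 40°, lat -50°.
Square 7, 3: +7·2° lon, +3·1° lat → SW at lon 54°, lat -47°.
Subsquare u=20, n=13: +20·0.0833333° lon, +13·0.0416667° lat → SW at lon 55.6667°, lat -46.4583°.
Extended square 1, 0: +1·0.00833333° lon, +0·0.00416667° lat → SW at lon 55.675°, lat -46.4583°.
Cell spans 0.00833333° lon × 0.00416667° lat.
west 55.67500, east 55.68333.

55.67500, 55.68333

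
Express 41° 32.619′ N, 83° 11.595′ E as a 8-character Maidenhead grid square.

NN11on30

Add 180° to longitude and 90° to latitude: 263.19325, 131.54365.
Field (20°×10°, letters A–R): lon ⌊263.19325/20⌋ = 13 → N; lat ⌊131.54365/10⌋ = 13 → N.
Square (2°×1°, digits 0–9): lon ⌊3.19325/2⌋ = 1; lat ⌊1.54365/1⌋ = 1.
Subsquare (5′×2.5′, letters a–x): lon ⌊1.19325/0.0833333⌋ = 14 → o; lat ⌊0.54365/0.0416667⌋ = 13 → n.
Extended square (30″×15″, digits 0–9): lon ⌊0.02658/0.00833333⌋ = 3; lat ⌊0.00198/0.00416667⌋ = 0.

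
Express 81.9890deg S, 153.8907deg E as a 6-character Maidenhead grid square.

Add 180° to longitude and 90° to latitude: 333.8907, 8.0110.
Field (20°×10°, letters A–R): lon ⌊333.8907/20⌋ = 16 → Q; lat ⌊8.0110/10⌋ = 0 → A.
Square (2°×1°, digits 0–9): lon ⌊13.8907/2⌋ = 6; lat ⌊8.0110/1⌋ = 8.
Subsquare (5′×2.5′, letters a–x): lon ⌊1.8907/0.0833333⌋ = 22 → w; lat ⌊0.0110/0.0416667⌋ = 0 → a.

QA68wa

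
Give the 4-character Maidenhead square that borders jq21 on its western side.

JQ11

Longitude square 2; −1 → 1.
The latitude characters are unchanged.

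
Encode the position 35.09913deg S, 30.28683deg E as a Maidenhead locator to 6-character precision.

KF54dv

Shift to the Maidenhead origin (180°W, 90°S): lon 210.2868, lat 54.9009.
Field: 210.2868/20 → 10 → K, 54.9009/10 → 5 → F; chars KF.
Square: 10.2868/2 → 5, 4.9009/1 → 4; chars 54.
Subsquare: 0.2868/0.0833333 → 3 → d, 0.9009/0.0416667 → 21 → v; chars dv.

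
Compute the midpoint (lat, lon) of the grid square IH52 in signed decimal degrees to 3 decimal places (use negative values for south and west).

-17.500, -9.000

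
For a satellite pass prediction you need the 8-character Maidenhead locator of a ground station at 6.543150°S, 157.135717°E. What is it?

QI83nk69

Add 180° to longitude and 90° to latitude: 337.13572, 83.45685.
Field (20°×10°, letters A–R): lon ⌊337.13572/20⌋ = 16 → Q; lat ⌊83.45685/10⌋ = 8 → I.
Square (2°×1°, digits 0–9): lon ⌊17.13572/2⌋ = 8; lat ⌊3.45685/1⌋ = 3.
Subsquare (5′×2.5′, letters a–x): lon ⌊1.13572/0.0833333⌋ = 13 → n; lat ⌊0.45685/0.0416667⌋ = 10 → k.
Extended square (30″×15″, digits 0–9): lon ⌊0.05238/0.00833333⌋ = 6; lat ⌊0.04018/0.00416667⌋ = 9.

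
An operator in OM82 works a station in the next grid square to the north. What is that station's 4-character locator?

Latitude square 2; +1 → 3.
The longitude characters are unchanged.

OM83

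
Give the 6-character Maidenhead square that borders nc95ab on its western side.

NC85xb

Longitude subsquare a = 0; −1 → -1, wraps to 23 = x, carry into square.
Longitude square 9; −1 → 8.
The latitude characters are unchanged.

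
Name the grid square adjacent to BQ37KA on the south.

BQ36kx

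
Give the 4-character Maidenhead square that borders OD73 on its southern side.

OD72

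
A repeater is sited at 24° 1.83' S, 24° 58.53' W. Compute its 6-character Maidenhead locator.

HG75mx

Add 180° to longitude and 90° to latitude: 155.0245, 65.9695.
Field: lon ⌊155.0245/20⌋ = 7 → H; lat ⌊65.9695/10⌋ = 6 → G.
Square: lon ⌊15.0245/2⌋ = 7; lat ⌊5.9695/1⌋ = 5.
Subsquare: lon ⌊1.0245/0.0833333⌋ = 12 → m; lat ⌊0.9695/0.0416667⌋ = 23 → x.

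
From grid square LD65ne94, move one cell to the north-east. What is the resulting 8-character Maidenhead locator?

Longitude extended square 9; +1 → 10, wraps to 0, carry into subsquare.
Longitude subsquare n = 13; +1 → 14 = o.
Latitude extended square 4; +1 → 5.

LD65oe05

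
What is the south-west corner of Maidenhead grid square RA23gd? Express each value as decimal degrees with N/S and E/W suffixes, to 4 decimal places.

Field R=17, A=0: +17·20° lon, +0·10° lat → SW at lon 160°, lat -90°.
Square 2, 3: +2·2° lon, +3·1° lat → SW at lon 164°, lat -87°.
Subsquare g=6, d=3: +6·0.0833333° lon, +3·0.0416667° lat → SW at lon 164.5°, lat -86.875°.
latitude 86.8750° S, longitude 164.5000° E.

86.8750° S, 164.5000° E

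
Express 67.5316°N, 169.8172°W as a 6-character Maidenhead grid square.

AP57cm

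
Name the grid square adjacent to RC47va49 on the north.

Latitude extended square 9; +1 → 10, wraps to 0, carry into subsquare.
Latitude subsquare a = 0; +1 → 1 = b.
The longitude characters are unchanged.

RC47vb40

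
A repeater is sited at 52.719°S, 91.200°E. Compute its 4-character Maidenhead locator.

Shift to the Maidenhead origin (180°W, 90°S): lon 271.20, lat 37.28.
Field: 271.20/20 → 13 → N, 37.28/10 → 3 → D; chars ND.
Square: 11.20/2 → 5, 7.28/1 → 7; chars 57.

ND57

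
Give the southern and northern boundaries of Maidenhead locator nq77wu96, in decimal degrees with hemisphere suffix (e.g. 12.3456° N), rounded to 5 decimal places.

Field N=13, Q=16: +13·20° lon, +16·10° lat → SW at lon 80°, lat 70°.
Square 7, 7: +7·2° lon, +7·1° lat → SW at lon 94°, lat 77°.
Subsquare w=22, u=20: +22·0.0833333° lon, +20·0.0416667° lat → SW at lon 95.8333°, lat 77.8333°.
Extended square 9, 6: +9·0.00833333° lon, +6·0.00416667° lat → SW at lon 95.9083°, lat 77.8583°.
Cell spans 0.00833333° lon × 0.00416667° lat.
south 77.85833° N, north 77.86250° N.

77.85833° N, 77.86250° N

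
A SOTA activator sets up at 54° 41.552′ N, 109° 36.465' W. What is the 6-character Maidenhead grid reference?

DO54eq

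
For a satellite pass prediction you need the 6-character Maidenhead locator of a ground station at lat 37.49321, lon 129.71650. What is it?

PM47ul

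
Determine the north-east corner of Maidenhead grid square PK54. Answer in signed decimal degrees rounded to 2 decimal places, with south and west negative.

Field P=15, K=10: +15·20° lon, +10·10° lat → SW at lon 120°, lat 10°.
Square 5, 4: +5·2° lon, +4·1° lat → SW at lon 130°, lat 14°.
Cell spans 2° lon × 1° lat. NE corner is SW corner plus one full cell.
latitude 15.00, longitude 132.00.

15.00, 132.00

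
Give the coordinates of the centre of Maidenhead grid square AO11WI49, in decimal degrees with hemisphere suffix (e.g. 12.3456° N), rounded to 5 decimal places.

51.37292° N, 176.12917° W

Field A=0, O=14: +0·20° lon, +14·10° lat → SW at lon -180°, lat 50°.
Square 1, 1: +1·2° lon, +1·1° lat → SW at lon -178°, lat 51°.
Subsquare w=22, i=8: +22·0.0833333° lon, +8·0.0416667° lat → SW at lon -176.167°, lat 51.3333°.
Extended square 4, 9: +4·0.00833333° lon, +9·0.00416667° lat → SW at lon -176.133°, lat 51.3708°.
Cell spans 0.00833333° lon × 0.00416667° lat. Centre is SW corner plus half of each.
latitude 51.37292° N, longitude 176.12917° W.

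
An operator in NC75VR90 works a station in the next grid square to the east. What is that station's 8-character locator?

Longitude extended square 9; +1 → 10, wraps to 0, carry into subsquare.
Longitude subsquare v = 21; +1 → 22 = w.
The latitude characters are unchanged.

NC75wr00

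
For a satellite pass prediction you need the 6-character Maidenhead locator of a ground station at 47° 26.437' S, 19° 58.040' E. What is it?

JE92xn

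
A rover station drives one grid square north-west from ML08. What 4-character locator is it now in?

Longitude square 0; −1 → -1, wraps to 9, carry into field.
Longitude field M = 12; −1 → 11 = L.
Latitude square 8; +1 → 9.

LL99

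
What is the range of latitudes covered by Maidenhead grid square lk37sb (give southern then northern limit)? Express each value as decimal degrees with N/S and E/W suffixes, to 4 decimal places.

17.0417° N, 17.0833° N

Field L=11, K=10: +11·20° lon, +10·10° lat → SW at lon 40°, lat 10°.
Square 3, 7: +3·2° lon, +7·1° lat → SW at lon 46°, lat 17°.
Subsquare s=18, b=1: +18·0.0833333° lon, +1·0.0416667° lat → SW at lon 47.5°, lat 17.0417°.
Cell spans 0.0833333° lon × 0.0416667° lat.
south 17.0417° N, north 17.0833° N.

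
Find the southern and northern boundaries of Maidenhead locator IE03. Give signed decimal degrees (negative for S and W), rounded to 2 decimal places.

Field I=8, E=4: +8·20° lon, +4·10° lat → SW at lon -20°, lat -50°.
Square 0, 3: +0·2° lon, +3·1° lat → SW at lon -20°, lat -47°.
Cell spans 2° lon × 1° lat.
south -47.00, north -46.00.

-47.00, -46.00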